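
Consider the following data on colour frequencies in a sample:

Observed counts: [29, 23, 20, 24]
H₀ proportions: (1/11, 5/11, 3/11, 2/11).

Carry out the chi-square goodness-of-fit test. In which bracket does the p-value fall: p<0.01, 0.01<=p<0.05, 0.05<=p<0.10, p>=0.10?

p-value bracket: p<0.01

n = 96; E_i = n·p_i = [8.73, 43.64, 26.18, 17.45]
χ² = (29−8.73)²/8.73 + (23−43.64)²/43.64 + (20−26.18)²/26.18 + (24−17.45)²/17.45 = 60.7653
df = 3
p-value (upper-tail) = 0.00000
→ bracket: p<0.01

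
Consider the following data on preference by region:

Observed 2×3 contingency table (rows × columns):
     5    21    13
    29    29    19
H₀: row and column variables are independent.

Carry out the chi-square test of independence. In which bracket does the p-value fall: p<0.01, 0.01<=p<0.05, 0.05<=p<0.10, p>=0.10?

Row totals [39, 77], col totals [34, 50, 32], n=116
χ² = (5−11.43)²/11.43 + (21−16.81)²/16.81 + (13−10.76)²/10.76 + (29−22.57)²/22.57 + (29−33.19)²/33.19 + (19−21.24)²/21.24 = 7.7271
df = 2
p-value (upper-tail) = 0.02099
→ bracket: 0.01<=p<0.05

p-value bracket: 0.01<=p<0.05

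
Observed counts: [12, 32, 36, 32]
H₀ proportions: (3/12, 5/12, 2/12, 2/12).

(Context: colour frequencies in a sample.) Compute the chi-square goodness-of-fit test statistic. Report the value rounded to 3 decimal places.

n = 112; E_i = n·p_i = [28.00, 46.67, 18.67, 18.67]
χ² = (12−28.00)²/28.00 + (32−46.67)²/46.67 + (36−18.67)²/18.67 + (32−18.67)²/18.67 = 39.3714
df = 3

test statistic = 39.371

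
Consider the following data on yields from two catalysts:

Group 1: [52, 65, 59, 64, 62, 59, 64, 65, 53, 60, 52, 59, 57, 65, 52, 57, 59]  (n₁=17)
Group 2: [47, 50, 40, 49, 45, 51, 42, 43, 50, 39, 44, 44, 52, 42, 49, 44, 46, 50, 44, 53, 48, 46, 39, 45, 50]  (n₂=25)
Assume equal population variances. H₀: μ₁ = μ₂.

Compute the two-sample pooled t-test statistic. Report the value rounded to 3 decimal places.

x̄₁=59.059, s₁=4.736, n₁=17
x̄₂=46.080, s₂=4.030, n₂=25
s_p² = [16·4.736² + 24·4.030²]/40 = 18.7195
SE = √(s_p²·(1/17+1/25)) = 1.3601
t = (59.059−46.080)/1.3601 = 9.5424
df = 40

test statistic = 9.542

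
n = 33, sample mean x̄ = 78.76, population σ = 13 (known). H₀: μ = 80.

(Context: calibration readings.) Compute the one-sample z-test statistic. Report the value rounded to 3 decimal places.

test statistic = -0.548

SE = σ/√n = 13/√33 = 2.2630
z = (x̄−μ₀)/SE = (78.76−80)/2.2630 = -0.5479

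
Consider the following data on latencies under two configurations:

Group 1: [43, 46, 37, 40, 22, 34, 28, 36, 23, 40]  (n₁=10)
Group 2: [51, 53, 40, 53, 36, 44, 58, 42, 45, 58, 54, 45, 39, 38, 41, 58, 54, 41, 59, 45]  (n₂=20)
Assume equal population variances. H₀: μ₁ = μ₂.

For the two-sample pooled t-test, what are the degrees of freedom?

degrees of freedom = 28

df = n₁ + n₂ − 2 = 10 + 20 − 2 = 28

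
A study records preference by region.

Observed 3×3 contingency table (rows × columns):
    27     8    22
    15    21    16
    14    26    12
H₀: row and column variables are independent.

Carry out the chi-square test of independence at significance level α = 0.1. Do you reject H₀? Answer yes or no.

reject H₀: yes

Row totals [57, 52, 52], col totals [56, 55, 50], n=161
χ² = (27−19.83)²/19.83 + (8−19.47)²/19.47 + (22−17.70)²/17.70 + (15−18.09)²/18.09 + (21−17.76)²/17.76 + (16−16.15)²/16.15 + (14−18.09)²/18.09 + (26−17.76)²/17.76 + (12−16.15)²/16.15 = 17.3240
df = 4
p-value (upper-tail) = 0.00167
At α=0.1: p < α → reject H₀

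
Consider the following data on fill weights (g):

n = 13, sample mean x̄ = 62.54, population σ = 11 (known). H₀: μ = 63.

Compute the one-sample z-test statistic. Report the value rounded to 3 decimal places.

SE = σ/√n = 11/√13 = 3.0509
z = (x̄−μ₀)/SE = (62.54−63)/3.0509 = -0.1508

test statistic = -0.151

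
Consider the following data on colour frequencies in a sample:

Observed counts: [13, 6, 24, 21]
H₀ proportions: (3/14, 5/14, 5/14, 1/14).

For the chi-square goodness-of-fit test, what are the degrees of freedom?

degrees of freedom = 3

df = k − 1 = 4 − 1 = 3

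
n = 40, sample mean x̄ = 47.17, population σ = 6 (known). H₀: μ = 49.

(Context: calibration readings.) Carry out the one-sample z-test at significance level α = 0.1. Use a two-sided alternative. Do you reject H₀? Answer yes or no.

reject H₀: yes

SE = σ/√n = 6/√40 = 0.9487
z = (x̄−μ₀)/SE = (47.17−49)/0.9487 = -1.9290
p-value (two-sided) = 0.05373
At α=0.1: p < α → reject H₀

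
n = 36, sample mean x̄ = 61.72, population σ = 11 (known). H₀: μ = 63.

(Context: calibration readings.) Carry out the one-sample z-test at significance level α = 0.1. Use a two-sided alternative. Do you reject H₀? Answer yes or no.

reject H₀: no

SE = σ/√n = 11/√36 = 1.8333
z = (x̄−μ₀)/SE = (61.72−63)/1.8333 = -0.6982
p-value (two-sided) = 0.48506
At α=0.1: p ≥ α → fail to reject H₀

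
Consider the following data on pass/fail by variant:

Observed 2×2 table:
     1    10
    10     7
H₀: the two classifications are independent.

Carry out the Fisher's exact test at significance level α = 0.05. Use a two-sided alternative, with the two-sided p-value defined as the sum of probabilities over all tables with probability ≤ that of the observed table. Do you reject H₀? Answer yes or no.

reject H₀: yes

Margins: r₁=11, r₂=17, c₁=11, c₂=17, n=28
p_obs = C(11,1)·C(17,10)/C(28,11); sum pmf over tables with pmf ≤ p_obs
p-value (two-sided) = 0.01612
At α=0.05: p < α → reject H₀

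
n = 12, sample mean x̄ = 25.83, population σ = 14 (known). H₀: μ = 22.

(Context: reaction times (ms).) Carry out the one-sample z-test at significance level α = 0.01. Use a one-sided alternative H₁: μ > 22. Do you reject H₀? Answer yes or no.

SE = σ/√n = 14/√12 = 4.0415
z = (x̄−μ₀)/SE = (25.83−22)/4.0415 = 0.9477
p-value (one-sided, H₁ greater) = 0.17165
At α=0.01: p ≥ α → fail to reject H₀

reject H₀: no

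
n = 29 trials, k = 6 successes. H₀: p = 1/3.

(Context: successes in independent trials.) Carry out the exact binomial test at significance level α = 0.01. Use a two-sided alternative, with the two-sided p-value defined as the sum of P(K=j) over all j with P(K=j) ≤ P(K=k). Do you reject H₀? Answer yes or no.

reject H₀: no

Exact binomial: n=29, k=6, p₀=1/3=0.3333
P(X=j) = C(n,j)·p₀^j·(1−p₀)^(n−j); p = Σ P(X=j) over j with P(X=j) ≤ P(X=6)
p-value (two-sided) = 0.17136
At α=0.01: p ≥ α → fail to reject H₀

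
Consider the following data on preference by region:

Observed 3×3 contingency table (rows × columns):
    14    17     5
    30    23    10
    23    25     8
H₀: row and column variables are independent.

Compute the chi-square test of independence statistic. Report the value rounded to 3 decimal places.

Row totals [36, 63, 56], col totals [67, 65, 23], n=155
χ² = (14−15.56)²/15.56 + (17−15.10)²/15.10 + (5−5.34)²/5.34 + (30−27.23)²/27.23 + (23−26.42)²/26.42 + (10−9.35)²/9.35 + (23−24.21)²/24.21 + (25−23.48)²/23.48 + (8−8.31)²/8.31 = 1.3573
df = 4

test statistic = 1.357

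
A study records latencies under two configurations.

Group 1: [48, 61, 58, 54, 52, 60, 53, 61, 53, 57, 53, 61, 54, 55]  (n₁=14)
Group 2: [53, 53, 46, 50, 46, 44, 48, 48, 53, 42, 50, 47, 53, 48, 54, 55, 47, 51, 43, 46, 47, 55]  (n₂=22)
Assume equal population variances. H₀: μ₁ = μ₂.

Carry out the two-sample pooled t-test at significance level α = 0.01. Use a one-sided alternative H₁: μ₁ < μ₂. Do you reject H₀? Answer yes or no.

x̄₁=55.714, s₁=4.027, n₁=14
x̄₂=49.045, s₂=3.897, n₂=22
s_p² = [13·4.027² + 21·3.897²]/34 = 15.5827
SE = √(s_p²·(1/14+1/22)) = 1.3496
t = (55.714−49.045)/1.3496 = 4.9414
df = 34
p-value (one-sided, H₁ less) = 0.99999
At α=0.01: p ≥ α → fail to reject H₀

reject H₀: no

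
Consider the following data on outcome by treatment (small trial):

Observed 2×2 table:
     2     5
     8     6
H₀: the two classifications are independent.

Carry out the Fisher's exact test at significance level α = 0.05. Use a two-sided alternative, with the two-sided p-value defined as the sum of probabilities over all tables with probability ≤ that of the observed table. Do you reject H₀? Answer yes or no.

Margins: r₁=7, r₂=14, c₁=10, c₂=11, n=21
p_obs = C(7,2)·C(14,8)/C(21,10); sum pmf over tables with pmf ≤ p_obs
p-value (two-sided) = 0.36146
At α=0.05: p ≥ α → fail to reject H₀

reject H₀: no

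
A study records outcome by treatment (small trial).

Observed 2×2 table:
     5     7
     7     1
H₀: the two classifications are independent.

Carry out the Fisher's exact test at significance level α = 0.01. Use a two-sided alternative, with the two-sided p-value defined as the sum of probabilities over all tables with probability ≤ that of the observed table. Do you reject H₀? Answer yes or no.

Margins: r₁=12, r₂=8, c₁=12, c₂=8, n=20
p_obs = C(12,5)·C(8,7)/C(20,12); sum pmf over tables with pmf ≤ p_obs
p-value (two-sided) = 0.06967
At α=0.01: p ≥ α → fail to reject H₀

reject H₀: no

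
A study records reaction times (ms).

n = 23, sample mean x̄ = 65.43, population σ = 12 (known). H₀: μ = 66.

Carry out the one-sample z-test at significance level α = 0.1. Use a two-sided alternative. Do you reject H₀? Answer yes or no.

reject H₀: no

SE = σ/√n = 12/√23 = 2.5022
z = (x̄−μ₀)/SE = (65.43−66)/2.5022 = -0.2278
p-value (two-sided) = 0.81980
At α=0.1: p ≥ α → fail to reject H₀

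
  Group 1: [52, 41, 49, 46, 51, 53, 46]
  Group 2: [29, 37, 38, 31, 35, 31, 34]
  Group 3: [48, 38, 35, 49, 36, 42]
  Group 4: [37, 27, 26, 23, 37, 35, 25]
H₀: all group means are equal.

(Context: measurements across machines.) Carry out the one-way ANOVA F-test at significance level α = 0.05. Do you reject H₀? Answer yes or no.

reject H₀: yes

Group means [48.29, 33.57, 41.33, 30.00], grand mean 38.185
SSB = Σnᵢ(x̄ᵢ−x̄)² = 1391.598; SSW = ΣΣ(x−x̄ᵢ)² = 580.476
MSB = 1391.598/3 = 463.8660; MSW = 580.476/23 = 25.2381
F = MSB/MSW = 18.3796
df = (3, 23)
p-value (upper-tail) = 0.00000
At α=0.05: p < α → reject H₀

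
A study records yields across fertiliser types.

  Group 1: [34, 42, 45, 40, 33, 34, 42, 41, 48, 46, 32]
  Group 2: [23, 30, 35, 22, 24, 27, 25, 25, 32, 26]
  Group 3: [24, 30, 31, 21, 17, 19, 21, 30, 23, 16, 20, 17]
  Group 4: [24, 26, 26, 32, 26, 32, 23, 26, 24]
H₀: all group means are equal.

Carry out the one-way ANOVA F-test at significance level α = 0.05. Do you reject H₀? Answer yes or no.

reject H₀: yes

Group means [39.73, 26.90, 22.42, 26.56], grand mean 28.905
SSB = Σnᵢ(x̄ᵢ−x̄)² = 1883.398; SSW = ΣΣ(x−x̄ᵢ)² = 874.221
MSB = 1883.398/3 = 627.7994; MSW = 874.221/38 = 23.0058
F = MSB/MSW = 27.2887
df = (3, 38)
p-value (upper-tail) = 0.00000
At α=0.05: p < α → reject H₀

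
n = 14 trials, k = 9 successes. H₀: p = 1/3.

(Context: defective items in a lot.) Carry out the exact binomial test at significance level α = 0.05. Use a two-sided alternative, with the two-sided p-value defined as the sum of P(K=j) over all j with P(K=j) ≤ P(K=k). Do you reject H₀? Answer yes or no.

Exact binomial: n=14, k=9, p₀=1/3=0.3333
P(X=j) = C(n,j)·p₀^j·(1−p₀)^(n−j); p = Σ P(X=j) over j with P(X=j) ≤ P(X=9)
p-value (two-sided) = 0.02086
At α=0.05: p < α → reject H₀

reject H₀: yes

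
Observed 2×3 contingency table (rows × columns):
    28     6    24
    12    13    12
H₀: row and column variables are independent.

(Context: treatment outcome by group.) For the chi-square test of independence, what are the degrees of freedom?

degrees of freedom = 2

df = (r−1)(c−1) = (2−1)·(3−1) = 2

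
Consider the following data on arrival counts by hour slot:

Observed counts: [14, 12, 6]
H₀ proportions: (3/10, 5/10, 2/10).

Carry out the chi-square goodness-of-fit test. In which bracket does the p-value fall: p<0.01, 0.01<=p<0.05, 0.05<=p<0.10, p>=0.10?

p-value bracket: p>=0.10

n = 32; E_i = n·p_i = [9.60, 16.00, 6.40]
χ² = (14−9.60)²/9.60 + (12−16.00)²/16.00 + (6−6.40)²/6.40 = 3.0417
df = 2
p-value (upper-tail) = 0.21853
→ bracket: p>=0.10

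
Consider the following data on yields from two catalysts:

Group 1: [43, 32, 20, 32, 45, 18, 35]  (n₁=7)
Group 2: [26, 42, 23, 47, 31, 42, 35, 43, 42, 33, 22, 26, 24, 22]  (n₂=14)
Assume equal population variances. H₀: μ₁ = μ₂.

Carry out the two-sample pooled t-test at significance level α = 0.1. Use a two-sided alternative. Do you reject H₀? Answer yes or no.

reject H₀: no

x̄₁=32.143, s₁=10.319, n₁=7
x̄₂=32.714, s₂=9.059, n₂=14
s_p² = [6·10.319² + 13·9.059²]/19 = 89.7744
SE = √(s_p²·(1/7+1/14)) = 4.3860
t = (32.143−32.714)/4.3860 = -0.1303
df = 19
p-value (two-sided) = 0.89771
At α=0.1: p ≥ α → fail to reject H₀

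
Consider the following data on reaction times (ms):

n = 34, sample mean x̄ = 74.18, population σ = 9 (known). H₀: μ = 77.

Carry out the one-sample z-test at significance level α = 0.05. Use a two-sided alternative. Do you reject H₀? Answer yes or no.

reject H₀: no

SE = σ/√n = 9/√34 = 1.5435
z = (x̄−μ₀)/SE = (74.18−77)/1.5435 = -1.8270
p-value (two-sided) = 0.06770
At α=0.05: p ≥ α → fail to reject H₀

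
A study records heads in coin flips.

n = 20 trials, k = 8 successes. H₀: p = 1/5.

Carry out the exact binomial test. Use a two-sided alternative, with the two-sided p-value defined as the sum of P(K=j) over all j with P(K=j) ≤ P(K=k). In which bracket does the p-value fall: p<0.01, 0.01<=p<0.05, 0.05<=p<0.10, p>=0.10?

Exact binomial: n=20, k=8, p₀=1/5=0.2000
P(X=j) = C(n,j)·p₀^j·(1−p₀)^(n−j); p = Σ P(X=j) over j with P(X=j) ≤ P(X=8)
p-value (two-sided) = 0.04367
→ bracket: 0.01<=p<0.05

p-value bracket: 0.01<=p<0.05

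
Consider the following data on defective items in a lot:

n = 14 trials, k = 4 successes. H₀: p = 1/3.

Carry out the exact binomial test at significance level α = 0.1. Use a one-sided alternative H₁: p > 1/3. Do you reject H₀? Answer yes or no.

Exact binomial: n=14, k=4, p₀=1/3=0.3333
P(X≥4) from Σ C(n,i)·p₀^i·(1−p₀)^(n−i)
p-value (one-sided, H₁ greater) = 0.73881
At α=0.1: p ≥ α → fail to reject H₀

reject H₀: no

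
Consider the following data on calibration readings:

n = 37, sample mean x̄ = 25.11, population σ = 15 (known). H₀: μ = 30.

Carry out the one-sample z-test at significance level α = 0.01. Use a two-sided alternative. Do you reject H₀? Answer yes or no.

SE = σ/√n = 15/√37 = 2.4660
z = (x̄−μ₀)/SE = (25.11−30)/2.4660 = -1.9830
p-value (two-sided) = 0.04737
At α=0.01: p ≥ α → fail to reject H₀

reject H₀: no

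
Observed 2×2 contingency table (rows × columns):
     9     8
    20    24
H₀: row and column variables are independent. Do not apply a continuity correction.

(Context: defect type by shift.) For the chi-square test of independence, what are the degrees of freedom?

df = (r−1)(c−1) = (2−1)·(2−1) = 1

degrees of freedom = 1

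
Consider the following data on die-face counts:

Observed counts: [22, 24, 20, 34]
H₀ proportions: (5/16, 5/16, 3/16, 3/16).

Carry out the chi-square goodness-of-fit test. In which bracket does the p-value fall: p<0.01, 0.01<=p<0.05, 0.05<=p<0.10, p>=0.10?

n = 100; E_i = n·p_i = [31.25, 31.25, 18.75, 18.75]
χ² = (22−31.25)²/31.25 + (24−31.25)²/31.25 + (20−18.75)²/18.75 + (34−18.75)²/18.75 = 16.9067
df = 3
p-value (upper-tail) = 0.00074
→ bracket: p<0.01

p-value bracket: p<0.01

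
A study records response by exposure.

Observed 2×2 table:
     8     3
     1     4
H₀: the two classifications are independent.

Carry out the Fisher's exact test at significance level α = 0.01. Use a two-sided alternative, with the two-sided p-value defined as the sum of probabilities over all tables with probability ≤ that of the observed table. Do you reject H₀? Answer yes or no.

Margins: r₁=11, r₂=5, c₁=9, c₂=7, n=16
p_obs = C(11,8)·C(5,1)/C(16,9); sum pmf over tables with pmf ≤ p_obs
p-value (two-sided) = 0.10577
At α=0.01: p ≥ α → fail to reject H₀

reject H₀: no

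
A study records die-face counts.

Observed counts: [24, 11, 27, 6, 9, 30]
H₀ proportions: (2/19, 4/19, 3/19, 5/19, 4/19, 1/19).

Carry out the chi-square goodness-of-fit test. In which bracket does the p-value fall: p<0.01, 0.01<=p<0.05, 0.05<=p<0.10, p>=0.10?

p-value bracket: p<0.01

n = 107; E_i = n·p_i = [11.26, 22.53, 16.89, 28.16, 22.53, 5.63]
χ² = (24−11.26)²/11.26 + (11−22.53)²/22.53 + (27−16.89)²/16.89 + (6−28.16)²/28.16 + (9−22.53)²/22.53 + (30−5.63)²/5.63 = 157.3486
df = 5
p-value (upper-tail) = 0.00000
→ bracket: p<0.01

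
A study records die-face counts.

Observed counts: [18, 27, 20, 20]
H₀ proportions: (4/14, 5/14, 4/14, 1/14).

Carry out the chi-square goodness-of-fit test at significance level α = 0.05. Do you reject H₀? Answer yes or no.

reject H₀: yes

n = 85; E_i = n·p_i = [24.29, 30.36, 24.29, 6.07]
χ² = (18−24.29)²/24.29 + (27−30.36)²/30.36 + (20−24.29)²/24.29 + (20−6.07)²/6.07 = 34.7082
df = 3
p-value (upper-tail) = 0.00000
At α=0.05: p < α → reject H₀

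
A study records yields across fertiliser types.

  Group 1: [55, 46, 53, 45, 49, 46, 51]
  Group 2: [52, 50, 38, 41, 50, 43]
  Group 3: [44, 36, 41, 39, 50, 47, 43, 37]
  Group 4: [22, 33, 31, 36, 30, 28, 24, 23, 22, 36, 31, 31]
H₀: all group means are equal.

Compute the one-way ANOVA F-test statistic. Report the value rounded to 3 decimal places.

test statistic = 31.436

Group means [49.29, 45.67, 42.12, 28.92], grand mean 39.485
SSB = Σnᵢ(x̄ᵢ−x̄)² = 2297.689; SSW = ΣΣ(x−x̄ᵢ)² = 706.554
MSB = 2297.689/3 = 765.8963; MSW = 706.554/29 = 24.3639
F = MSB/MSW = 31.4357
df = (3, 29)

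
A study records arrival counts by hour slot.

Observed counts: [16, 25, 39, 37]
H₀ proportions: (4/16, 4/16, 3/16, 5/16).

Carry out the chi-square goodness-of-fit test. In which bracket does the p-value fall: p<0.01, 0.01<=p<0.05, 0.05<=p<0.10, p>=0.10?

p-value bracket: p<0.01

n = 117; E_i = n·p_i = [29.25, 29.25, 21.94, 36.56]
χ² = (16−29.25)²/29.25 + (25−29.25)²/29.25 + (39−21.94)²/21.94 + (37−36.56)²/36.56 = 19.8957
df = 3
p-value (upper-tail) = 0.00018
→ bracket: p<0.01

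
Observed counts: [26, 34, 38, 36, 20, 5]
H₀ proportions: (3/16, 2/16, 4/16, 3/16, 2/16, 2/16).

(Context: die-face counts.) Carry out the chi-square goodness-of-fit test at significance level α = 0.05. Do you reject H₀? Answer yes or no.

n = 159; E_i = n·p_i = [29.81, 19.88, 39.75, 29.81, 19.88, 19.88]
χ² = (26−29.81)²/29.81 + (34−19.88)²/19.88 + (38−39.75)²/39.75 + (36−29.81)²/29.81 + (20−19.88)²/19.88 + (5−19.88)²/19.88 = 23.0210
df = 5
p-value (upper-tail) = 0.00033
At α=0.05: p < α → reject H₀

reject H₀: yes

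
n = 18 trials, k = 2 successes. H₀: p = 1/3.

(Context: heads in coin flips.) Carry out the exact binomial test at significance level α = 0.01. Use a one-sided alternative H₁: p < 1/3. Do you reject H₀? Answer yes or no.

reject H₀: no

Exact binomial: n=18, k=2, p₀=1/3=0.3333
P(X≤2) from Σ C(n,i)·p₀^i·(1−p₀)^(n−i)
p-value (one-sided, H₁ less) = 0.03265
At α=0.01: p ≥ α → fail to reject H₀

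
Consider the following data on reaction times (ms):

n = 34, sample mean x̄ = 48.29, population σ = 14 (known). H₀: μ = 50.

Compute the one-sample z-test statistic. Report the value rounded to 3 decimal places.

test statistic = -0.712

SE = σ/√n = 14/√34 = 2.4010
z = (x̄−μ₀)/SE = (48.29−50)/2.4010 = -0.7122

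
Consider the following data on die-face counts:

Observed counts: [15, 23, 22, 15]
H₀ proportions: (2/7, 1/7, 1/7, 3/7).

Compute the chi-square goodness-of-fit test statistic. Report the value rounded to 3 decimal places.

n = 75; E_i = n·p_i = [21.43, 10.71, 10.71, 32.14]
χ² = (15−21.43)²/21.43 + (23−10.71)²/10.71 + (22−10.71)²/10.71 + (15−32.14)²/32.14 = 37.0467
df = 3

test statistic = 37.047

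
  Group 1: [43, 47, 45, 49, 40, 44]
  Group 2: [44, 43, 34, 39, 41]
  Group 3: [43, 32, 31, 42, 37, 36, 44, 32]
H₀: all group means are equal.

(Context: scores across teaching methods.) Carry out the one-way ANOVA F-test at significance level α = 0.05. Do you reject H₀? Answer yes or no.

Group means [44.67, 40.20, 37.12], grand mean 40.316
SSB = Σnᵢ(x̄ᵢ−x̄)² = 195.097; SSW = ΣΣ(x−x̄ᵢ)² = 309.008
MSB = 195.097/2 = 97.5485; MSW = 309.008/16 = 19.3130
F = MSB/MSW = 5.0509
df = (2, 16)
p-value (upper-tail) = 0.01993
At α=0.05: p < α → reject H₀

reject H₀: yes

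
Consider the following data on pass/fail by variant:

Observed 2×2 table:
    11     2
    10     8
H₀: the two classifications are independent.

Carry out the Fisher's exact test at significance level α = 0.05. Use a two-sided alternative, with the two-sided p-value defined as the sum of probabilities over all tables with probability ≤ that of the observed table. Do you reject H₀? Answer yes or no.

Margins: r₁=13, r₂=18, c₁=21, c₂=10, n=31
p_obs = C(13,11)·C(18,10)/C(31,21); sum pmf over tables with pmf ≤ p_obs
p-value (two-sided) = 0.12850
At α=0.05: p ≥ α → fail to reject H₀

reject H₀: no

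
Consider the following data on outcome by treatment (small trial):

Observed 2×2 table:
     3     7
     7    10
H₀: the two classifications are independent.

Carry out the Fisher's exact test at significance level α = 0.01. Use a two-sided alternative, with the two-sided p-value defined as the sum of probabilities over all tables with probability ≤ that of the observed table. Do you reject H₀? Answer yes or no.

reject H₀: no

Margins: r₁=10, r₂=17, c₁=10, c₂=17, n=27
p_obs = C(10,3)·C(17,7)/C(27,10); sum pmf over tables with pmf ≤ p_obs
p-value (two-sided) = 0.69193
At α=0.01: p ≥ α → fail to reject H₀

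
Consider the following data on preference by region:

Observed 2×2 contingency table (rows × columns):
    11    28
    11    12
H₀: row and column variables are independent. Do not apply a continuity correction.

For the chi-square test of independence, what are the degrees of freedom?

df = (r−1)(c−1) = (2−1)·(2−1) = 1

degrees of freedom = 1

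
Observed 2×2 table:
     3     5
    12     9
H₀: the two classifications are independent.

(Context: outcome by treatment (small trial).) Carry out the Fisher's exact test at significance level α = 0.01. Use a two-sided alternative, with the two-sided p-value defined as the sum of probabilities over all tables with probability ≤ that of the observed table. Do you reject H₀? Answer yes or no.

Margins: r₁=8, r₂=21, c₁=15, c₂=14, n=29
p_obs = C(8,3)·C(21,12)/C(29,15); sum pmf over tables with pmf ≤ p_obs
p-value (two-sided) = 0.42699
At α=0.01: p ≥ α → fail to reject H₀

reject H₀: no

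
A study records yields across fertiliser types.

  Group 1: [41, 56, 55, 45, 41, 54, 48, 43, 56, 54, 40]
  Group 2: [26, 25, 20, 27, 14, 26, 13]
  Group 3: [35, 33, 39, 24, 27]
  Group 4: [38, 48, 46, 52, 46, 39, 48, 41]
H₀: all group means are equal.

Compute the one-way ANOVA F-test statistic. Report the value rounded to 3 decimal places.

Group means [48.45, 21.57, 31.60, 44.75], grand mean 38.710
SSB = Σnᵢ(x̄ᵢ−x̄)² = 3645.246; SSW = ΣΣ(x−x̄ᵢ)² = 973.142
MSB = 3645.246/3 = 1215.0818; MSW = 973.142/27 = 36.0423
F = MSB/MSW = 33.7127
df = (3, 27)

test statistic = 33.713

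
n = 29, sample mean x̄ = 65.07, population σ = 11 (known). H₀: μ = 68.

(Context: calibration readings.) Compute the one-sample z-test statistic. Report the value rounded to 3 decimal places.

SE = σ/√n = 11/√29 = 2.0426
z = (x̄−μ₀)/SE = (65.07−68)/2.0426 = -1.4344

test statistic = -1.434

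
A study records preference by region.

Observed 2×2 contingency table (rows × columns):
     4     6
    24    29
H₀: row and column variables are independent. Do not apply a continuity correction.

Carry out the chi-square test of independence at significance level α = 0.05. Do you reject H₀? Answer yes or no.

Row totals [10, 53], col totals [28, 35], n=63
χ² = (4−4.44)²/4.44 + (6−5.56)²/5.56 + (24−23.56)²/23.56 + (29−29.44)²/29.44 = 0.0951
df = 1
p-value (upper-tail) = 0.75780
At α=0.05: p ≥ α → fail to reject H₀

reject H₀: no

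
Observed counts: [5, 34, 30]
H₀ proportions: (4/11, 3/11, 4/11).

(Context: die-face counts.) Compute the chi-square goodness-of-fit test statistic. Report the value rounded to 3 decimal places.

test statistic = 29.296

n = 69; E_i = n·p_i = [25.09, 18.82, 25.09]
χ² = (5−25.09)²/25.09 + (34−18.82)²/18.82 + (30−25.09)²/25.09 = 29.2959
df = 2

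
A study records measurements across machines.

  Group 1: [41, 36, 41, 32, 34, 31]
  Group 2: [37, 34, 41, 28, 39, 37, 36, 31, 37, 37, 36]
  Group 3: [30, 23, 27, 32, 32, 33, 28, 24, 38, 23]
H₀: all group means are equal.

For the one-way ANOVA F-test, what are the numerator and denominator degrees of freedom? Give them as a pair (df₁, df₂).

k = 3 groups, N = 27 total
df = (k−1, N−k) = (3−1, 27−3) = (2, 24)

degrees of freedom = [2, 24]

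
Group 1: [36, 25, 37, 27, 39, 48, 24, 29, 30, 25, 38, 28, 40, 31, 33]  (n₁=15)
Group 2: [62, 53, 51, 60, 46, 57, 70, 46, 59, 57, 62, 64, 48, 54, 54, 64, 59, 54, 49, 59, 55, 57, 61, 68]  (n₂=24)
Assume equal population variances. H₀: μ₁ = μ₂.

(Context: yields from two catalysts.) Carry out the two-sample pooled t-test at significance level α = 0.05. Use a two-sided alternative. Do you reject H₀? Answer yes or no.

reject H₀: yes

x̄₁=32.667, s₁=6.852, n₁=15
x̄₂=57.042, s₂=6.410, n₂=24
s_p² = [14·6.852² + 23·6.410²]/37 = 43.3052
SE = √(s_p²·(1/15+1/24)) = 2.1660
t = (32.667−57.042)/2.1660 = -11.2537
df = 37
p-value (two-sided) = 0.00000
At α=0.05: p < α → reject H₀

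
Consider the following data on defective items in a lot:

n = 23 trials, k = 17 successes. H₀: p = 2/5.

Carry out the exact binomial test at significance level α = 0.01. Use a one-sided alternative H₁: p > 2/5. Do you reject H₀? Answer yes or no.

Exact binomial: n=23, k=17, p₀=2/5=0.4000
P(X≥17) from Σ C(n,i)·p₀^i·(1−p₀)^(n−i)
p-value (one-sided, H₁ greater) = 0.00103
At α=0.01: p < α → reject H₀

reject H₀: yes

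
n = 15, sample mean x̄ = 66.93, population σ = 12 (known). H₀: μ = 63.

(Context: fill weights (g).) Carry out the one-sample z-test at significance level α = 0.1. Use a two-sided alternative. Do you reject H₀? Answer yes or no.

SE = σ/√n = 12/√15 = 3.0984
z = (x̄−μ₀)/SE = (66.93−63)/3.0984 = 1.2684
p-value (two-sided) = 0.20465
At α=0.1: p ≥ α → fail to reject H₀

reject H₀: no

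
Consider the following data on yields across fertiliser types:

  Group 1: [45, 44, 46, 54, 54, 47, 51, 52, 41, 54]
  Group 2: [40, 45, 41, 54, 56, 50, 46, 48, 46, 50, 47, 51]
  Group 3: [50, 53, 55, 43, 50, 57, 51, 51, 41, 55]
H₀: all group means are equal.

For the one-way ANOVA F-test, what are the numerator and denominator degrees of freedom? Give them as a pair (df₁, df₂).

degrees of freedom = [2, 29]

k = 3 groups, N = 32 total
df = (k−1, N−k) = (3−1, 32−3) = (2, 29)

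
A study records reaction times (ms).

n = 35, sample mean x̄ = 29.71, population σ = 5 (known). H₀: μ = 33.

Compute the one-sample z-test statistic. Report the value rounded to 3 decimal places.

SE = σ/√n = 5/√35 = 0.8452
z = (x̄−μ₀)/SE = (29.71−33)/0.8452 = -3.8928

test statistic = -3.893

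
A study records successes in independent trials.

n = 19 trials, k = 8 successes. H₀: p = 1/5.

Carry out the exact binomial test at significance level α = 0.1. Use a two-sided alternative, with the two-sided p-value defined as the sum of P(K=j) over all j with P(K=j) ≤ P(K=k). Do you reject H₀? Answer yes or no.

reject H₀: yes

Exact binomial: n=19, k=8, p₀=1/5=0.2000
P(X=j) = C(n,j)·p₀^j·(1−p₀)^(n−j); p = Σ P(X=j) over j with P(X=j) ≤ P(X=8)
p-value (two-sided) = 0.03769
At α=0.1: p < α → reject H₀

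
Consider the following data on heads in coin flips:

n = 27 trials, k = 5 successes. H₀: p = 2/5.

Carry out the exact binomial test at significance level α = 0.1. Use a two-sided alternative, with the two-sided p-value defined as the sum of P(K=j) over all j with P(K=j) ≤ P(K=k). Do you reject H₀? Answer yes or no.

Exact binomial: n=27, k=5, p₀=2/5=0.4000
P(X=j) = C(n,j)·p₀^j·(1−p₀)^(n−j); p = Σ P(X=j) over j with P(X=j) ≤ P(X=5)
p-value (two-sided) = 0.02888
At α=0.1: p < α → reject H₀

reject H₀: yes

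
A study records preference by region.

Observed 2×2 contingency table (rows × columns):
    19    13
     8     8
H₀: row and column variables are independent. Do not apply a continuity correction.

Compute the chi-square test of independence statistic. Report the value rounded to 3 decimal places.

Row totals [32, 16], col totals [27, 21], n=48
χ² = (19−18.00)²/18.00 + (13−14.00)²/14.00 + (8−9.00)²/9.00 + (8−7.00)²/7.00 = 0.3810
df = 1

test statistic = 0.381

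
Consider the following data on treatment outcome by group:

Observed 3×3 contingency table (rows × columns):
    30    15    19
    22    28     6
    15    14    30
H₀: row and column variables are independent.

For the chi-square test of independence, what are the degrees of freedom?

df = (r−1)(c−1) = (3−1)·(3−1) = 4

degrees of freedom = 4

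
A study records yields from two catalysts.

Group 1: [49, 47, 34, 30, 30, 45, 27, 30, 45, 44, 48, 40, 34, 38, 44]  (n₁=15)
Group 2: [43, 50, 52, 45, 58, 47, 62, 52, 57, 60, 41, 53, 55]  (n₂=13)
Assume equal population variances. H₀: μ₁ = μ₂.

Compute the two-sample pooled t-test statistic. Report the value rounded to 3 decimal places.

test statistic = -4.785

x̄₁=39.000, s₁=7.588, n₁=15
x̄₂=51.923, s₂=6.551, n₂=13
s_p² = [14·7.588² + 12·6.551²]/26 = 50.8047
SE = √(s_p²·(1/15+1/13)) = 2.7009
t = (39.000−51.923)/2.7009 = -4.7847
df = 26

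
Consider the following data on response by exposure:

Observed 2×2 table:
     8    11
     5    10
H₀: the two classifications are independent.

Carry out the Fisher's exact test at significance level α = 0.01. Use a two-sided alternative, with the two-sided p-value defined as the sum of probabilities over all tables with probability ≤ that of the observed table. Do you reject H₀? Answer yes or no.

reject H₀: no

Margins: r₁=19, r₂=15, c₁=13, c₂=21, n=34
p_obs = C(19,8)·C(15,5)/C(34,13); sum pmf over tables with pmf ≤ p_obs
p-value (two-sided) = 0.72824
At α=0.01: p ≥ α → fail to reject H₀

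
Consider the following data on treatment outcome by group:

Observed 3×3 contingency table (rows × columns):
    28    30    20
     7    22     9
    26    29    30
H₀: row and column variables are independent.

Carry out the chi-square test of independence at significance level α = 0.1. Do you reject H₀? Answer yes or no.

reject H₀: yes

Row totals [78, 38, 85], col totals [61, 81, 59], n=201
χ² = (28−23.67)²/23.67 + (30−31.43)²/31.43 + (20−22.90)²/22.90 + (7−11.53)²/11.53 + (22−15.31)²/15.31 + (9−11.15)²/11.15 + (26−25.80)²/25.80 + (29−34.25)²/34.25 + (30−24.95)²/24.95 = 8.1694
df = 4
p-value (upper-tail) = 0.08557
At α=0.1: p < α → reject H₀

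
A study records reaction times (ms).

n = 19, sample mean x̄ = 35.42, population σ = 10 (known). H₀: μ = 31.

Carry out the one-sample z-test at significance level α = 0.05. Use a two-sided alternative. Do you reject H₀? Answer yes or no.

reject H₀: no

SE = σ/√n = 10/√19 = 2.2942
z = (x̄−μ₀)/SE = (35.42−31)/2.2942 = 1.9266
p-value (two-sided) = 0.05403
At α=0.05: p ≥ α → fail to reject H₀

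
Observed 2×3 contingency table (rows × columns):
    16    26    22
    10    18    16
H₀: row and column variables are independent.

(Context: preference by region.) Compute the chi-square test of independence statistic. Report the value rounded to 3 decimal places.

test statistic = 0.086

Row totals [64, 44], col totals [26, 44, 38], n=108
χ² = (16−15.41)²/15.41 + (26−26.07)²/26.07 + (22−22.52)²/22.52 + (10−10.59)²/10.59 + (18−17.93)²/17.93 + (16−15.48)²/15.48 = 0.0858
df = 2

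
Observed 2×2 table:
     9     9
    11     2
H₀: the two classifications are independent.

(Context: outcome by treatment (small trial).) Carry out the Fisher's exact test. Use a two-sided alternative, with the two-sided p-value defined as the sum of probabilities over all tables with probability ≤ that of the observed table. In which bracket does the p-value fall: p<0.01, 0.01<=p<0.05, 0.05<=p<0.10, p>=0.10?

p-value bracket: 0.05<=p<0.10

Margins: r₁=18, r₂=13, c₁=20, c₂=11, n=31
p_obs = C(18,9)·C(13,11)/C(31,20); sum pmf over tables with pmf ≤ p_obs
p-value (two-sided) = 0.06564
→ bracket: 0.05<=p<0.10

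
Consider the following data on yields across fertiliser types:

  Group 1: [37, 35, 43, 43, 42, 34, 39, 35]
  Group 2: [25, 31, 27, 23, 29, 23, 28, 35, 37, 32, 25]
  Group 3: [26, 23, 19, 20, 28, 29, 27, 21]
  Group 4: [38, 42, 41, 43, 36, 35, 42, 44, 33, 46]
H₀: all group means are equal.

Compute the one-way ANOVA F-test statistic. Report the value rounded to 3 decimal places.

test statistic = 29.317

Group means [38.50, 28.64, 24.12, 40.00], grand mean 32.865
SSB = Σnᵢ(x̄ᵢ−x̄)² = 1570.904; SSW = ΣΣ(x−x̄ᵢ)² = 589.420
MSB = 1570.904/3 = 523.6346; MSW = 589.420/33 = 17.8612
F = MSB/MSW = 29.3168
df = (3, 33)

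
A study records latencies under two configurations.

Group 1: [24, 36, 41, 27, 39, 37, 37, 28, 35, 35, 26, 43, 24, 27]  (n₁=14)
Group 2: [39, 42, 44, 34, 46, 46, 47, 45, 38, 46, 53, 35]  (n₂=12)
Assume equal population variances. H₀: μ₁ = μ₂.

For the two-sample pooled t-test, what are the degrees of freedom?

df = n₁ + n₂ − 2 = 14 + 12 − 2 = 24

degrees of freedom = 24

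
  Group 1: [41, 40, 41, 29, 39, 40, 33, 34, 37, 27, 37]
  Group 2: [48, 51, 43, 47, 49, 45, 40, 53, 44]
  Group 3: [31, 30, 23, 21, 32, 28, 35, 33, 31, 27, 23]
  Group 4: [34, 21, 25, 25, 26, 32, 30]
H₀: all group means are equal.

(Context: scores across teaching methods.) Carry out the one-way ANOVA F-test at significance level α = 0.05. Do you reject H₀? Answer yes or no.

Group means [36.18, 46.67, 28.55, 27.57], grand mean 34.868
SSB = Σnᵢ(x̄ᵢ−x̄)² = 2084.264; SSW = ΣΣ(x−x̄ᵢ)² = 704.078
MSB = 2084.264/3 = 694.7547; MSW = 704.078/34 = 20.7082
F = MSB/MSW = 33.5498
df = (3, 34)
p-value (upper-tail) = 0.00000
At α=0.05: p < α → reject H₀

reject H₀: yes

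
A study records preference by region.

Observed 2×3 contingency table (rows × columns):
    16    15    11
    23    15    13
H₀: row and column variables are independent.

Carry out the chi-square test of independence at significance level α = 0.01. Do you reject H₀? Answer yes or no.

reject H₀: no

Row totals [42, 51], col totals [39, 30, 24], n=93
χ² = (16−17.61)²/17.61 + (15−13.55)²/13.55 + (11−10.84)²/10.84 + (23−21.39)²/21.39 + (15−16.45)²/16.45 + (13−13.16)²/13.16 = 0.5573
df = 2
p-value (upper-tail) = 0.75679
At α=0.01: p ≥ α → fail to reject H₀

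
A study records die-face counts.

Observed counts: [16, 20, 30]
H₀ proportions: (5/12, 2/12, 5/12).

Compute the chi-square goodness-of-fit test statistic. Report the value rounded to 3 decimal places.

test statistic = 12.400

n = 66; E_i = n·p_i = [27.50, 11.00, 27.50]
χ² = (16−27.50)²/27.50 + (20−11.00)²/11.00 + (30−27.50)²/27.50 = 12.4000
df = 2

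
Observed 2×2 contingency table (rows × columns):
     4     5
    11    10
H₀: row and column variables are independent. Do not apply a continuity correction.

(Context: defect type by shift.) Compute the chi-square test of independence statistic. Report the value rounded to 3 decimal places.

Row totals [9, 21], col totals [15, 15], n=30
χ² = (4−4.50)²/4.50 + (5−4.50)²/4.50 + (11−10.50)²/10.50 + (10−10.50)²/10.50 = 0.1587
df = 1

test statistic = 0.159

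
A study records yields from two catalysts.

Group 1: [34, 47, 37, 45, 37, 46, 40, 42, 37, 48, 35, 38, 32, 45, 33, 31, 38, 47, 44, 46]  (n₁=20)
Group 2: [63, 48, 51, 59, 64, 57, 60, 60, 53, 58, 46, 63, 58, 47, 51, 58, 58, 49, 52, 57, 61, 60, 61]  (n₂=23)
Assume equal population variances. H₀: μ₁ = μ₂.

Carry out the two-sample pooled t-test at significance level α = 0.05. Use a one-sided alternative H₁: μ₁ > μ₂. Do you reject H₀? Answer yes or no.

reject H₀: no

x̄₁=40.100, s₁=5.590, n₁=20
x̄₂=56.261, s₂=5.454, n₂=23
s_p² = [19·5.590² + 22·5.454²]/41 = 30.4448
SE = √(s_p²·(1/20+1/23)) = 1.6870
t = (40.100−56.261)/1.6870 = -9.5797
df = 41
p-value (one-sided, H₁ greater) = 1.00000
At α=0.05: p ≥ α → fail to reject H₀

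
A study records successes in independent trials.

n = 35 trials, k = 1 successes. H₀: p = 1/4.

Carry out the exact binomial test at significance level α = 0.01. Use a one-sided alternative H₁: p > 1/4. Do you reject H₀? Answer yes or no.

Exact binomial: n=35, k=1, p₀=1/4=0.2500
P(X≥1) from Σ C(n,i)·p₀^i·(1−p₀)^(n−i)
p-value (one-sided, H₁ greater) = 0.99996
At α=0.01: p ≥ α → fail to reject H₀

reject H₀: no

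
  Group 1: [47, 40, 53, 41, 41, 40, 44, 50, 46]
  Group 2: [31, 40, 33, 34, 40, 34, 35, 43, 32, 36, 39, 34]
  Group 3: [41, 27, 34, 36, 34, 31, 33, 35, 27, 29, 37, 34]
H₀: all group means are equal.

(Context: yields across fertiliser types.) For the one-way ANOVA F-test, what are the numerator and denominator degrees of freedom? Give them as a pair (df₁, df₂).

k = 3 groups, N = 33 total
df = (k−1, N−k) = (3−1, 33−3) = (2, 30)

degrees of freedom = [2, 30]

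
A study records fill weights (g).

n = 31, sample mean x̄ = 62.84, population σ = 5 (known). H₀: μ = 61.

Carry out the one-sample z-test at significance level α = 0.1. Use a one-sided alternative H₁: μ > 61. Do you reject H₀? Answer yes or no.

SE = σ/√n = 5/√31 = 0.8980
z = (x̄−μ₀)/SE = (62.84−61)/0.8980 = 2.0489
p-value (one-sided, H₁ greater) = 0.02023
At α=0.1: p < α → reject H₀

reject H₀: yes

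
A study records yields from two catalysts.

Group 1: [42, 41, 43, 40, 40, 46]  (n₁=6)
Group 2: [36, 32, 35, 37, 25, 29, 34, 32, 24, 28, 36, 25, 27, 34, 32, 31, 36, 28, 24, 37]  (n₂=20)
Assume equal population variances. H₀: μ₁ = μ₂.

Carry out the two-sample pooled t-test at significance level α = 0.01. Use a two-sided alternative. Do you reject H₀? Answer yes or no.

reject H₀: yes

x̄₁=42.000, s₁=2.280, n₁=6
x̄₂=31.100, s₂=4.541, n₂=20
s_p² = [5·2.280² + 19·4.541²]/24 = 17.4083
SE = √(s_p²·(1/6+1/20)) = 1.9421
t = (42.000−31.100)/1.9421 = 5.6124
df = 24
p-value (two-sided) = 0.00001
At α=0.01: p < α → reject H₀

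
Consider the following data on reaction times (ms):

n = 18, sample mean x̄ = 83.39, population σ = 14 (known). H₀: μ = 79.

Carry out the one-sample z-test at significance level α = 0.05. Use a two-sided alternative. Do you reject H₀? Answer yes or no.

reject H₀: no

SE = σ/√n = 14/√18 = 3.2998
z = (x̄−μ₀)/SE = (83.39−79)/3.2998 = 1.3304
p-value (two-sided) = 0.18340
At α=0.05: p ≥ α → fail to reject H₀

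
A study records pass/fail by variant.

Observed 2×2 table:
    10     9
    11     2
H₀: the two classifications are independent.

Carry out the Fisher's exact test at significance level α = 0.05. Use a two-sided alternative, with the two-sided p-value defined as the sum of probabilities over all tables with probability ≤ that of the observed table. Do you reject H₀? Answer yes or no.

Margins: r₁=19, r₂=13, c₁=21, c₂=11, n=32
p_obs = C(19,10)·C(13,11)/C(32,21); sum pmf over tables with pmf ≤ p_obs
p-value (two-sided) = 0.12795
At α=0.05: p ≥ α → fail to reject H₀

reject H₀: no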